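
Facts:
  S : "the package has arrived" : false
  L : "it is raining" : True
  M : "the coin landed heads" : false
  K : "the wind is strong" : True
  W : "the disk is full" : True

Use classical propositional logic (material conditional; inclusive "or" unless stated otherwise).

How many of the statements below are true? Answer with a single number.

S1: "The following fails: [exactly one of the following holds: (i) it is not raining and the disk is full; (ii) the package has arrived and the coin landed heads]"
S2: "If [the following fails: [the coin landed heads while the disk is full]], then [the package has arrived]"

S1: Parsed as ~((~L & W) xor (S & M))

~L = ~T = F
~L & W = F & T = F
S & M = F & F = F
(~L & W) xor (S & M) = F xor F = F
~((~L & W) xor (S & M)) = ~F = T
So S1 is true.

S2: Parsed as ~(M & W) -> S

M & W = F & T = F
~(M & W) = ~F = T
~(M & W) -> S = T -> F = F
So S2 is false.

True statements: 1.

1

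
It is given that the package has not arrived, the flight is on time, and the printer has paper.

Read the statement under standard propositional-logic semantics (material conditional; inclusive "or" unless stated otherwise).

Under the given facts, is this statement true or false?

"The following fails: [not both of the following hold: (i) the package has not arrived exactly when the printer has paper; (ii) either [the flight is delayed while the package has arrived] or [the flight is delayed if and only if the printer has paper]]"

false

Let S = "the package has arrived" (False), K = "the printer has paper" (True), W = "the flight is delayed" (False).
Parsed as not ((not S iff K) nand ((W and S) or (W iff K)))

not S = not False = True
not S iff K = True iff True = True
W and S = False and False = False
W iff K = False iff True = False
(W and S) or (W iff K) = False or False = False
(not S iff K) nand ((W and S) or (W iff K)) = True nand False = True
not ((not S iff K) nand ((W and S) or (W iff K))) = not True = False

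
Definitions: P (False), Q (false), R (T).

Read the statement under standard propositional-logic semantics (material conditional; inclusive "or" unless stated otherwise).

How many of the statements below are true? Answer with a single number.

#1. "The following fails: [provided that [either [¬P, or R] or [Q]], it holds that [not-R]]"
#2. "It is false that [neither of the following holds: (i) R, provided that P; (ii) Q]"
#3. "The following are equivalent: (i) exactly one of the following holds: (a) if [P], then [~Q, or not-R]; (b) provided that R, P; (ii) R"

#1: In symbols: not (((not P or R) or Q) -> not R)

not P = not False = True
not P or R = True or True = True
(not P or R) or Q = True or False = True
not R = not True = False
((not P or R) or Q) -> not R = True -> False = False
not (((not P or R) or Q) -> not R) = not False = True
Thus #1 is true.

#2: In symbols: not ((P -> R) nor Q)

P -> R = False -> True = True
(P -> R) nor Q = True nor False = False
not ((P -> R) nor Q) = not False = True
So #2 is true.

#3: This is ((P -> (not Q or not R)) xor (R -> P)) iff R.

not Q = not False = True
not R = not True = False
not Q or not R = True or False = True
P -> (not Q or not R) = False -> True = True
R -> P = True -> False = False
(P -> (not Q or not R)) xor (R -> P) = True xor False = True
((P -> (not Q or not R)) xor (R -> P)) iff R = True iff True = True
Hence #3 is true.

3 of the 3 statements are true.

3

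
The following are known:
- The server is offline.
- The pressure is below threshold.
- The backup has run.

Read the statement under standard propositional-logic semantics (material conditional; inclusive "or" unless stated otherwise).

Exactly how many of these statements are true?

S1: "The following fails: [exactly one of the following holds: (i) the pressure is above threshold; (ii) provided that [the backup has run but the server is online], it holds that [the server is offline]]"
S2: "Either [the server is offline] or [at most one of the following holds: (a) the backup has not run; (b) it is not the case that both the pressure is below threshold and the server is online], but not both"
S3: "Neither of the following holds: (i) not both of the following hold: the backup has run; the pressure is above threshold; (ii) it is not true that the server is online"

0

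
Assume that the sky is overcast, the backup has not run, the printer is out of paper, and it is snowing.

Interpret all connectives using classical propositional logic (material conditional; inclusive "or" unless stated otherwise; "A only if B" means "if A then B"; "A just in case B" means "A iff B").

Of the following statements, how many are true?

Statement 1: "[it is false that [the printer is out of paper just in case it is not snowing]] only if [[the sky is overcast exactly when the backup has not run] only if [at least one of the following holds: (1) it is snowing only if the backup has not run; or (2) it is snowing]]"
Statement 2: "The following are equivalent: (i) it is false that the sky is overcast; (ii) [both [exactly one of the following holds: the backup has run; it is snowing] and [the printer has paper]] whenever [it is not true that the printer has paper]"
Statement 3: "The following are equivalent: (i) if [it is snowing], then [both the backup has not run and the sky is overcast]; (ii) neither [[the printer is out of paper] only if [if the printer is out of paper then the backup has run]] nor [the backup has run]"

Let Q = "the printer has paper" (F), R = "it is snowing" (T), N = "the sky is overcast" (T), V = "the backup has run" (F).

Statement 1: Formalization: ~(~Q <-> ~R) -> ((N <-> ~V) -> ((R -> ~V) | R))

~Q = ~F = T
~R = ~T = F
~Q <-> ~R = T <-> F = F
~(~Q <-> ~R) = ~F = T
~V = ~F = T
N <-> ~V = T <-> T = T
~V = ~F = T
R -> ~V = T -> T = T
(R -> ~V) | R = T | T = T
(N <-> ~V) -> ((R -> ~V) | R) = T -> T = T
~(~Q <-> ~R) -> ((N <-> ~V) -> ((R -> ~V) | R)) = T -> T = T
Thus Statement 1 is true.

Statement 2: Formalization: ~N <-> (~Q -> ((V xor R) & Q))

~N = ~T = F
~Q = ~F = T
V xor R = F xor T = T
(V xor R) & Q = T & F = F
~Q -> ((V xor R) & Q) = T -> F = F
~N <-> (~Q -> ((V xor R) & Q)) = F <-> F = T
Thus Statement 2 is true.

Statement 3: In symbols: (R -> (~V & N)) <-> ((~Q -> (~Q -> V)) nor V)

~V = ~F = T
~V & N = T & T = T
R -> (~V & N) = T -> T = T
~Q = ~F = T
~Q = ~F = T
~Q -> V = T -> F = F
~Q -> (~Q -> V) = T -> F = F
(~Q -> (~Q -> V)) nor V = F nor F = T
(R -> (~V & N)) <-> ((~Q -> (~Q -> V)) nor V) = T <-> T = T
Hence Statement 3 is true.

Count: 3.

3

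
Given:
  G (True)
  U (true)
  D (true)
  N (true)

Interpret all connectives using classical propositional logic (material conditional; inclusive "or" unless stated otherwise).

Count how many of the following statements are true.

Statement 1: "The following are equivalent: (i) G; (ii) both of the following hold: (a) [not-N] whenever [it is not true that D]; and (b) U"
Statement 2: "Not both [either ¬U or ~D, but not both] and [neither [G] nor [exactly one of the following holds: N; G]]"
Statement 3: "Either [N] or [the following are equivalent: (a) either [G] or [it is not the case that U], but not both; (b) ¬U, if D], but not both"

Statement 1: Parsed as G <-> ((~D -> ~N) & U)

~D = ~T = F
~N = ~T = F
~D -> ~N = F -> F = T
(~D -> ~N) & U = T & T = T
G <-> ((~D -> ~N) & U) = T <-> T = T
Thus Statement 1 is true.

Statement 2: Parsed as (~U xor ~D) nand (G nor (N xor G))

~U = ~T = F
~D = ~T = F
~U xor ~D = F xor F = F
N xor G = T xor T = F
G nor (N xor G) = T nor F = F
(~U xor ~D) nand (G nor (N xor G)) = F nand F = T
Hence Statement 2 is true.

Statement 3: Parsed as N xor ((G xor ~U) <-> (D -> ~U))

~U = ~T = F
G xor ~U = T xor F = T
~U = ~T = F
D -> ~U = T -> F = F
(G xor ~U) <-> (D -> ~U) = T <-> F = F
N xor ((G xor ~U) <-> (D -> ~U)) = T xor F = T
Thus Statement 3 is true.

3 of the 3 statements are true (Statement 1, Statement 2, Statement 3).

3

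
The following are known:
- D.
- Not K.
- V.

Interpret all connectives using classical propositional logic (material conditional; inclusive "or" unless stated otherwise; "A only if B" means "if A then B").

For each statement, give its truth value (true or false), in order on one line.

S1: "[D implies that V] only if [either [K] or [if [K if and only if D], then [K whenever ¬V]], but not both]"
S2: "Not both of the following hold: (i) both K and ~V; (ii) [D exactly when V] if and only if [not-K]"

S1 True; S2 True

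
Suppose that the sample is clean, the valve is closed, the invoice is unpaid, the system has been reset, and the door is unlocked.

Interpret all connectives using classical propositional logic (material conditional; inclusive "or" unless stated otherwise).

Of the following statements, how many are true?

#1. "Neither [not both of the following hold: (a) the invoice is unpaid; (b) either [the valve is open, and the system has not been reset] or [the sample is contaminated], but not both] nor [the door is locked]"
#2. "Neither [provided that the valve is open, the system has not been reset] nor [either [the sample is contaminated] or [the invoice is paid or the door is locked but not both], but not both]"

Let R = "the invoice is paid" (F), Q = "the valve is open" (F), S = "the system has been reset" (T), P = "the sample is contaminated" (F), U = "the door is locked" (F).

#1: Parsed as (~R nand ((Q & ~S) xor P)) nor U

~R = ~F = T
~S = ~T = F
Q & ~S = F & F = F
(Q & ~S) xor P = F xor F = F
~R nand ((Q & ~S) xor P) = T nand F = T
(~R nand ((Q & ~S) xor P)) nor U = T nor F = F
Thus #1 is false.

#2: Parsed as (Q -> ~S) nor (P xor (R xor U))

~S = ~T = F
Q -> ~S = F -> F = T
R xor U = F xor F = F
P xor (R xor U) = F xor F = F
(Q -> ~S) nor (P xor (R xor U)) = T nor F = F
So #2 is false.

True statements: 0 (none).

0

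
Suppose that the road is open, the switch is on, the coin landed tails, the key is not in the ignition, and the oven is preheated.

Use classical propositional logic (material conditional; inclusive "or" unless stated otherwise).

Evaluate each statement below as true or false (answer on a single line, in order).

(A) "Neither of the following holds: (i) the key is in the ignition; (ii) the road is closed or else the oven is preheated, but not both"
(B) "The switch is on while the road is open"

(A) False; (B) True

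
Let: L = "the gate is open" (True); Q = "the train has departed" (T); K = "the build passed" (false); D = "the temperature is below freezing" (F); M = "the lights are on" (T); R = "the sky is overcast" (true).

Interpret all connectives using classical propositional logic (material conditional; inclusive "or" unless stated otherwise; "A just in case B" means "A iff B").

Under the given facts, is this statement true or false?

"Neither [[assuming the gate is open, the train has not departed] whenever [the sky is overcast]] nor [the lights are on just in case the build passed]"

true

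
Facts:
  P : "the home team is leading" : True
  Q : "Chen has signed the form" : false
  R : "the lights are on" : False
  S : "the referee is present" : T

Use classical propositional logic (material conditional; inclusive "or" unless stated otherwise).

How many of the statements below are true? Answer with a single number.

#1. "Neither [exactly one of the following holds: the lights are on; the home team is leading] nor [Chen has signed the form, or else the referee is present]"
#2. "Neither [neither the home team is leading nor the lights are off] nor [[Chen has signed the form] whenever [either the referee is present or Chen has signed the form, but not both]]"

1

#1: In symbols: (R xor P) nor (Q | S)

R xor P = F xor T = T
Q | S = F | T = T
(R xor P) nor (Q | S) = T nor T = F
So #1 is false.

#2: Formalization: (P nor ~R) nor ((S xor Q) -> Q)

~R = ~F = T
P nor ~R = T nor T = F
S xor Q = T xor F = T
(S xor Q) -> Q = T -> F = F
(P nor ~R) nor ((S xor Q) -> Q) = F nor F = T
So #2 is true.

True statements: 1.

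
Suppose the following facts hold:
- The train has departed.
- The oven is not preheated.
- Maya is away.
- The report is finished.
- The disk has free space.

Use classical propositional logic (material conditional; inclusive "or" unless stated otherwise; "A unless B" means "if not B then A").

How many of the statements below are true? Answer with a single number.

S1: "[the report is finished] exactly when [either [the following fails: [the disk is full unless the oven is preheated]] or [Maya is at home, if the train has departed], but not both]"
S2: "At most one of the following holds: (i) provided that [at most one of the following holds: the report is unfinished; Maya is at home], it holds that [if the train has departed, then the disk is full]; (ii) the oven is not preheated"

Let S = "the report is finished" (T), U = "the disk is full" (F), Q = "the oven is preheated" (F), P = "the train has departed" (T), R = "Maya is at home" (F).

S1: Parsed as S ↔ (¬(U ∨ Q) ⊕ (P → R))

U ∨ Q = F ∨ F = F
¬(U ∨ Q) = ¬F = T
P → R = T → F = F
¬(U ∨ Q) ⊕ (P → R) = T ⊕ F = T
S ↔ (¬(U ∨ Q) ⊕ (P → R)) = T ↔ T = T
Hence S1 is true.

S2: Parsed as ((¬S ↑ R) → (P → U)) ↑ ¬Q

¬S = ¬T = F
¬S ↑ R = F ↑ F = T
P → U = T → F = F
(¬S ↑ R) → (P → U) = T → F = F
¬Q = ¬F = T
((¬S ↑ R) → (P → U)) ↑ ¬Q = F ↑ T = T
Thus S2 is true.

2 of the 2 statements are true (S1, S2).

2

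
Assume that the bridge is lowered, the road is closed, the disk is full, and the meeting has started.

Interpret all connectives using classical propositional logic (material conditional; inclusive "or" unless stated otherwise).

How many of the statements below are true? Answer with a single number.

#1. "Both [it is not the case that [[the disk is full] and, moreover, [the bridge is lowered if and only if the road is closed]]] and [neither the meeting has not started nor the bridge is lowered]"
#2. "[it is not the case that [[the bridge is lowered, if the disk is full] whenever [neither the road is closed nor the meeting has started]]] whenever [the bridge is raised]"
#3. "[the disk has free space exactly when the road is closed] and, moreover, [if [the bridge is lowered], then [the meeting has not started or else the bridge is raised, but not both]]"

1

Let P = "the disk is full" (T), G = "the bridge is raised" (F), D = "the road is closed" (T), U = "the meeting has started" (T).

#1: This is ¬(P ∧ (¬G ↔ D)) ∧ (¬U ↓ ¬G).

¬G = ¬F = T
¬G ↔ D = T ↔ T = T
P ∧ (¬G ↔ D) = T ∧ T = T
¬(P ∧ (¬G ↔ D)) = ¬T = F
¬U = ¬T = F
¬G = ¬F = T
¬U ↓ ¬G = F ↓ T = F
¬(P ∧ (¬G ↔ D)) ∧ (¬U ↓ ¬G) = F ∧ F = F
Hence #1 is false.

#2: In symbols: G → ¬((D ↓ U) → (P → ¬G))

D ↓ U = T ↓ T = F
¬G = ¬F = T
P → ¬G = T → T = T
(D ↓ U) → (P → ¬G) = F → T = T
¬((D ↓ U) → (P → ¬G)) = ¬T = F
G → ¬((D ↓ U) → (P → ¬G)) = F → F = T
So #2 is true.

#3: In symbols: (¬P ↔ D) ∧ (¬G → (¬U ⊕ G))

¬P = ¬T = F
¬P ↔ D = F ↔ T = F
¬G = ¬F = T
¬U = ¬T = F
¬U ⊕ G = F ⊕ F = F
¬G → (¬U ⊕ G) = T → F = F
(¬P ↔ D) ∧ (¬G → (¬U ⊕ G)) = F ∧ F = F
Thus #3 is false.

Count: 1.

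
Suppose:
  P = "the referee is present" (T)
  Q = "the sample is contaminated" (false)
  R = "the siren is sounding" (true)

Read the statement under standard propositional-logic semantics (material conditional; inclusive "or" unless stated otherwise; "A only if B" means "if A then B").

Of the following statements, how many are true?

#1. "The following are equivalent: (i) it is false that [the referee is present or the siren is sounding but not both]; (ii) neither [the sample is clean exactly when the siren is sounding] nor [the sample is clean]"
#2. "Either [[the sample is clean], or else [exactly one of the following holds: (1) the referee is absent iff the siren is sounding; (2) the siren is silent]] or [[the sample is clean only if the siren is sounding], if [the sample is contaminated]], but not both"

0

#1: This is ¬(P ⊕ R) ↔ ((¬Q ↔ R) ↓ ¬Q).

P ⊕ R = T ⊕ T = F
¬(P ⊕ R) = ¬F = T
¬Q = ¬F = T
¬Q ↔ R = T ↔ T = T
¬Q = ¬F = T
(¬Q ↔ R) ↓ ¬Q = T ↓ T = F
¬(P ⊕ R) ↔ ((¬Q ↔ R) ↓ ¬Q) = T ↔ F = F
Hence #1 is false.

#2: This is (¬Q ∨ ((¬P ↔ R) ⊕ ¬R)) ⊕ (Q → (¬Q → R)).

¬Q = ¬F = T
¬P = ¬T = F
¬P ↔ R = F ↔ T = F
¬R = ¬T = F
(¬P ↔ R) ⊕ ¬R = F ⊕ F = F
¬Q ∨ ((¬P ↔ R) ⊕ ¬R) = T ∨ F = T
¬Q = ¬F = T
¬Q → R = T → T = T
Q → (¬Q → R) = F → T = T
(¬Q ∨ ((¬P ↔ R) ⊕ ¬R)) ⊕ (Q → (¬Q → R)) = T ⊕ T = F
Thus #2 is false.

True statements: 0 (none).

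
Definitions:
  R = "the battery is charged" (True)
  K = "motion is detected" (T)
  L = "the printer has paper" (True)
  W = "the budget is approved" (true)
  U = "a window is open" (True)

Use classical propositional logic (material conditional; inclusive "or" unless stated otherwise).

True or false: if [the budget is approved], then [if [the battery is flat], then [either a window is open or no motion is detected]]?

Parsed as W → (¬R → (U ∨ ¬K))

¬R = ¬T = F
¬K = ¬T = F
U ∨ ¬K = T ∨ F = T
¬R → (U ∨ ¬K) = F → T = T
W → (¬R → (U ∨ ¬K)) = T → T = T

true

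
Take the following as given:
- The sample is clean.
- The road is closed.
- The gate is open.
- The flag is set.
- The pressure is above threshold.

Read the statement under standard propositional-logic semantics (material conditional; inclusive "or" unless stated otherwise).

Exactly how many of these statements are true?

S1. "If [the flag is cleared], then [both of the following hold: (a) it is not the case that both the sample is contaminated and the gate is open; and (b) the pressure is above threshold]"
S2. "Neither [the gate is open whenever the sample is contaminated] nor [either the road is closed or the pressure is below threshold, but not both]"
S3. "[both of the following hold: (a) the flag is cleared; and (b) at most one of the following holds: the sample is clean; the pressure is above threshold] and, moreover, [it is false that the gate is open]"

1

Let S = "the flag is set" (T), P = "the sample is contaminated" (F), R = "the gate is open" (T), U = "the pressure is above threshold" (T), Q = "the road is closed" (T).

S1: This is ~S -> ((P nand R) & U).

~S = ~T = F
P nand R = F nand T = T
(P nand R) & U = T & T = T
~S -> ((P nand R) & U) = F -> T = T
So S1 is true.

S2: This is (P -> R) nor (Q xor ~U).

P -> R = F -> T = T
~U = ~T = F
Q xor ~U = T xor F = T
(P -> R) nor (Q xor ~U) = T nor T = F
Thus S2 is false.

S3: This is (~S & (~P nand U)) & ~R.

~S = ~T = F
~P = ~F = T
~P nand U = T nand T = F
~S & (~P nand U) = F & F = F
~R = ~T = F
(~S & (~P nand U)) & ~R = F & F = F
Thus S3 is false.

1 of the 3 statements is true.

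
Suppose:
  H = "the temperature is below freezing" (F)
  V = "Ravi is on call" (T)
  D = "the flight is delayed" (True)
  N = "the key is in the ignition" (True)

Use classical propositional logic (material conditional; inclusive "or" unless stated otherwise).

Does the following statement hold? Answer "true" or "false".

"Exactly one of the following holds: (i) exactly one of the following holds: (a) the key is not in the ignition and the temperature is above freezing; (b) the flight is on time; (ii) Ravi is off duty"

Values: N=T, H=F, D=T, V=T.
Parsed as ((~N & ~H) xor ~D) xor ~V

~N = ~T = F
~H = ~F = T
~N & ~H = F & T = F
~D = ~T = F
(~N & ~H) xor ~D = F xor F = F
~V = ~T = F
((~N & ~H) xor ~D) xor ~V = F xor F = F

False.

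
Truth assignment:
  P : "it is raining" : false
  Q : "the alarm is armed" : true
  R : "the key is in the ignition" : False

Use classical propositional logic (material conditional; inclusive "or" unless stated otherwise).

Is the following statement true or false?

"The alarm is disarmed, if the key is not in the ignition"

In symbols: ¬R → ¬Q

¬R = ¬F = T
¬Q = ¬T = F
¬R → ¬Q = T → F = F

False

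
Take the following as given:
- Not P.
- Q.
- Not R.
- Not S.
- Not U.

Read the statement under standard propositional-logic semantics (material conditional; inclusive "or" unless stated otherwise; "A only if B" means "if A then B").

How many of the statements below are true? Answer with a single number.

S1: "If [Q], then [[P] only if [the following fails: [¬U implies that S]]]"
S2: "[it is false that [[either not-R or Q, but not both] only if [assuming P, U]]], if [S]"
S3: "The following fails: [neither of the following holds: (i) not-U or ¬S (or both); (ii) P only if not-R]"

3

S1: Parsed as Q → (P → ¬(¬U → S))

¬U = ¬F = T
¬U → S = T → F = F
¬(¬U → S) = ¬F = T
P → ¬(¬U → S) = F → T = T
Q → (P → ¬(¬U → S)) = T → T = T
Hence S1 is true.

S2: Formalization: S → ¬((¬R ⊕ Q) → (P → U))

¬R = ¬F = T
¬R ⊕ Q = T ⊕ T = F
P → U = F → F = T
(¬R ⊕ Q) → (P → U) = F → T = T
¬((¬R ⊕ Q) → (P → U)) = ¬T = F
S → ¬((¬R ⊕ Q) → (P → U)) = F → F = T
Thus S2 is true.

S3: This is ¬((¬U ∨ ¬S) ↓ (P → ¬R)).

¬U = ¬F = T
¬S = ¬F = T
¬U ∨ ¬S = T ∨ T = T
¬R = ¬F = T
P → ¬R = F → T = T
(¬U ∨ ¬S) ↓ (P → ¬R) = T ↓ T = F
¬((¬U ∨ ¬S) ↓ (P → ¬R)) = ¬F = T
Thus S3 is true.

True statements: 3.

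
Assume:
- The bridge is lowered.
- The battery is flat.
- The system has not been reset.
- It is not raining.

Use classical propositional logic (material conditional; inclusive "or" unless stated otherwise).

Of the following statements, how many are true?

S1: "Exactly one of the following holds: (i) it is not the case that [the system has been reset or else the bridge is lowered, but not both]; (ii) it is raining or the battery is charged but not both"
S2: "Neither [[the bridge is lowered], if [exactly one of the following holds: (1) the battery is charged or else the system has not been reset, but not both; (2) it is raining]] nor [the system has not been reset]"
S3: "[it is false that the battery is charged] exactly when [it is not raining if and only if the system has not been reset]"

1

Let R = "the system has been reset" (False), P = "the bridge is raised" (False), S = "it is raining" (False), Q = "the battery is charged" (False).

S1: Formalization: not (R xor not P) xor (S xor Q)

not P = not False = True
R xor not P = False xor True = True
not (R xor not P) = not True = False
S xor Q = False xor False = False
not (R xor not P) xor (S xor Q) = False xor False = False
Hence S1 is false.

S2: Parsed as (((Q xor not R) xor S) -> not P) nor not R

not R = not False = True
Q xor not R = False xor True = True
(Q xor not R) xor S = True xor False = True
not P = not False = True
((Q xor not R) xor S) -> not P = True -> True = True
not R = not False = True
(((Q xor not R) xor S) -> not P) nor not R = True nor True = False
Thus S2 is false.

S3: This is not Q iff (not S iff not R).

not Q = not False = True
not S = not False = True
not R = not False = True
not S iff not R = True iff True = True
not Q iff (not S iff not R) = True iff True = True
So S3 is true.

Count: 1.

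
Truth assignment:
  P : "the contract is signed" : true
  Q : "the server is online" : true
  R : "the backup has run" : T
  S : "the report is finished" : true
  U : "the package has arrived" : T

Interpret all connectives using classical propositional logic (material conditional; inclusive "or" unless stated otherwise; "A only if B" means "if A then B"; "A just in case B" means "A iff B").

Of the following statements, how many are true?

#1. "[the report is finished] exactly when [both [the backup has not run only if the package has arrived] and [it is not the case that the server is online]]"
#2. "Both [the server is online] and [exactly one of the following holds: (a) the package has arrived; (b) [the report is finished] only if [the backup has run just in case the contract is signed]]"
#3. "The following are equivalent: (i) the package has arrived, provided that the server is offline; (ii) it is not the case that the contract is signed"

0

#1: In symbols: S ↔ ((¬R → U) ∧ ¬Q)

¬R = ¬T = F
¬R → U = F → T = T
¬Q = ¬T = F
(¬R → U) ∧ ¬Q = T ∧ F = F
S ↔ ((¬R → U) ∧ ¬Q) = T ↔ F = F
So #1 is false.

#2: Parsed as Q ∧ (U ⊕ (S → (R ↔ P)))

R ↔ P = T ↔ T = T
S → (R ↔ P) = T → T = T
U ⊕ (S → (R ↔ P)) = T ⊕ T = F
Q ∧ (U ⊕ (S → (R ↔ P))) = T ∧ F = F
Hence #2 is false.

#3: Formalization: (¬Q → U) ↔ ¬P

¬Q = ¬T = F
¬Q → U = F → T = T
¬P = ¬T = F
(¬Q → U) ↔ ¬P = T ↔ F = F
Hence #3 is false.

True statements: 0 (none).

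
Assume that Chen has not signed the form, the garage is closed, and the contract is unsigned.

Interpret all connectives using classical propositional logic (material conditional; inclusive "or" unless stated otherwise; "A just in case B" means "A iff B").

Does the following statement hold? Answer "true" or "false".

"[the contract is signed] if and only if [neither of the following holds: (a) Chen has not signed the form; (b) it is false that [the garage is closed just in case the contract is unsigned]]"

Let M = "the contract is signed" (F), W = "Chen has signed the form" (F), S = "the garage is closed" (T).
This is M <-> (~W nor ~(S <-> ~M)).

~W = ~F = T
~M = ~F = T
S <-> ~M = T <-> T = T
~(S <-> ~M) = ~T = F
~W nor ~(S <-> ~M) = T nor F = F
M <-> (~W nor ~(S <-> ~M)) = F <-> F = T

True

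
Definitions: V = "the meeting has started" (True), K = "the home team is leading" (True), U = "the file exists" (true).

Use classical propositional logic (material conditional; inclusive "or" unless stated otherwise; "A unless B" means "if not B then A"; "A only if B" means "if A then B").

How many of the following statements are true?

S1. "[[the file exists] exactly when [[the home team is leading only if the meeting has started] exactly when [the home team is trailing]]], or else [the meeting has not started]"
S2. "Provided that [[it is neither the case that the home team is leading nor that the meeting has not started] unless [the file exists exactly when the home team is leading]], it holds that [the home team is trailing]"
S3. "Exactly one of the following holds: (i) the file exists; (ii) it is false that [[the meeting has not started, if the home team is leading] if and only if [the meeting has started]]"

0

S1: Formalization: (U <-> ((K -> V) <-> ~K)) | ~V

K -> V = T -> T = T
~K = ~T = F
(K -> V) <-> ~K = T <-> F = F
U <-> ((K -> V) <-> ~K) = T <-> F = F
~V = ~T = F
(U <-> ((K -> V) <-> ~K)) | ~V = F | F = F
So S1 is false.

S2: In symbols: ((K nor ~V) | (U <-> K)) -> ~K

~V = ~T = F
K nor ~V = T nor F = F
U <-> K = T <-> T = T
(K nor ~V) | (U <-> K) = F | T = T
~K = ~T = F
((K nor ~V) | (U <-> K)) -> ~K = T -> F = F
So S2 is false.

S3: Parsed as U xor ~((K -> ~V) <-> V)

~V = ~T = F
K -> ~V = T -> F = F
(K -> ~V) <-> V = F <-> T = F
~((K -> ~V) <-> V) = ~F = T
U xor ~((K -> ~V) <-> V) = T xor T = F
Thus S3 is false.

0 of the 3 statements are true (none).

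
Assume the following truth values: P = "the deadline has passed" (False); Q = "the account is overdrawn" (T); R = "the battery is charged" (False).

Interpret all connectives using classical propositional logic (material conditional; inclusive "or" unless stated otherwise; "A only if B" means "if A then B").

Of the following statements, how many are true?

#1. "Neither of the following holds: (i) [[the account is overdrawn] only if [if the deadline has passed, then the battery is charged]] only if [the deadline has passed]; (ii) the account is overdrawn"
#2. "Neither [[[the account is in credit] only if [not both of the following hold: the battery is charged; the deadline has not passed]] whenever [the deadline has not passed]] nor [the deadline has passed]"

0

#1: Formalization: ((Q → (P → R)) → P) ↓ Q

P → R = F → F = T
Q → (P → R) = T → T = T
(Q → (P → R)) → P = T → F = F
((Q → (P → R)) → P) ↓ Q = F ↓ T = F
So #1 is false.

#2: Parsed as (¬P → (¬Q → (R ↑ ¬P))) ↓ P

¬P = ¬F = T
¬Q = ¬T = F
¬P = ¬F = T
R ↑ ¬P = F ↑ T = T
¬Q → (R ↑ ¬P) = F → T = T
¬P → (¬Q → (R ↑ ¬P)) = T → T = T
(¬P → (¬Q → (R ↑ ¬P))) ↓ P = T ↓ F = F
Thus #2 is false.

Count: 0.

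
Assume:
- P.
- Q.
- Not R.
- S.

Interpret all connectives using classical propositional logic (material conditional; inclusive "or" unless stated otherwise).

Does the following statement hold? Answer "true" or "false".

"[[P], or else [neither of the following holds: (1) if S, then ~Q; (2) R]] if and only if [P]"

True.

In symbols: (P or ((S -> not Q) nor R)) iff P

not Q = not True = False
S -> not Q = True -> False = False
(S -> not Q) nor R = False nor False = True
P or ((S -> not Q) nor R) = True or True = True
(P or ((S -> not Q) nor R)) iff P = True iff True = True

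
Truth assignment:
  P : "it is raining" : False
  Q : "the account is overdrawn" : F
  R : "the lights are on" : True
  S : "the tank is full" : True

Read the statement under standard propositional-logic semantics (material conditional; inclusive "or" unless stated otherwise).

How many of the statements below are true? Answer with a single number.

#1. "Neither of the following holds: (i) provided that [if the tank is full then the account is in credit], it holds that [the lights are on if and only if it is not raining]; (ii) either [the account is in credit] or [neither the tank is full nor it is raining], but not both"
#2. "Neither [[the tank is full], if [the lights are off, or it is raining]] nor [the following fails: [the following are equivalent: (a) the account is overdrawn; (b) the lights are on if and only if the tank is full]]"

#1: Formalization: ((S -> ~Q) -> (R <-> ~P)) nor (~Q xor (S nor P))

~Q = ~F = T
S -> ~Q = T -> T = T
~P = ~F = T
R <-> ~P = T <-> T = T
(S -> ~Q) -> (R <-> ~P) = T -> T = T
~Q = ~F = T
S nor P = T nor F = F
~Q xor (S nor P) = T xor F = T
((S -> ~Q) -> (R <-> ~P)) nor (~Q xor (S nor P)) = T nor T = F
Thus #1 is false.

#2: Parsed as ((~R | P) -> S) nor ~(Q <-> (R <-> S))

~R = ~T = F
~R | P = F | F = F
(~R | P) -> S = F -> T = T
R <-> S = T <-> T = T
Q <-> (R <-> S) = F <-> T = F
~(Q <-> (R <-> S)) = ~F = T
((~R | P) -> S) nor ~(Q <-> (R <-> S)) = T nor T = F
So #2 is false.

0 of the 2 statements are true (none).

0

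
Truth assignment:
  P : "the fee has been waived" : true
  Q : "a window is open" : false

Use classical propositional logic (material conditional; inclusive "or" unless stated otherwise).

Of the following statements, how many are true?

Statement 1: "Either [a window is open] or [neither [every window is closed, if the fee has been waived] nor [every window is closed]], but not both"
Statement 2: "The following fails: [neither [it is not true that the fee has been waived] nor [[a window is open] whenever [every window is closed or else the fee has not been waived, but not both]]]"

0

Statement 1: Formalization: Q xor ((P -> ~Q) nor ~Q)

~Q = ~F = T
P -> ~Q = T -> T = T
~Q = ~F = T
(P -> ~Q) nor ~Q = T nor T = F
Q xor ((P -> ~Q) nor ~Q) = F xor F = F
So Statement 1 is false.

Statement 2: Parsed as ~(~P nor ((~Q xor ~P) -> Q))

~P = ~T = F
~Q = ~F = T
~P = ~T = F
~Q xor ~P = T xor F = T
(~Q xor ~P) -> Q = T -> F = F
~P nor ((~Q xor ~P) -> Q) = F nor F = T
~(~P nor ((~Q xor ~P) -> Q)) = ~T = F
Thus Statement 2 is false.

True statements: 0 (none).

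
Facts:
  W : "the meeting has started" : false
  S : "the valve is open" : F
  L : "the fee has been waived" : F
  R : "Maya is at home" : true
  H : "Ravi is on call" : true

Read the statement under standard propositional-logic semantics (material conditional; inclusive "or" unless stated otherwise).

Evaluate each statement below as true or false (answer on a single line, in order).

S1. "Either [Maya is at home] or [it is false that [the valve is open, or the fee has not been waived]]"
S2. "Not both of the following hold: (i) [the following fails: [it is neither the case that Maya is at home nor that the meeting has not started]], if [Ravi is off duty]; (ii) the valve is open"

S1 T; S2 T

S1: Parsed as R ∨ ¬(S ∨ ¬L)

¬L = ¬F = T
S ∨ ¬L = F ∨ T = T
¬(S ∨ ¬L) = ¬T = F
R ∨ ¬(S ∨ ¬L) = T ∨ F = T
Thus S1 is true.

S2: Parsed as (¬H → ¬(R ↓ ¬W)) ↑ S

¬H = ¬T = F
¬W = ¬F = T
R ↓ ¬W = T ↓ T = F
¬(R ↓ ¬W) = ¬F = T
¬H → ¬(R ↓ ¬W) = F → T = T
(¬H → ¬(R ↓ ¬W)) ↑ S = T ↑ F = T
Thus S2 is true.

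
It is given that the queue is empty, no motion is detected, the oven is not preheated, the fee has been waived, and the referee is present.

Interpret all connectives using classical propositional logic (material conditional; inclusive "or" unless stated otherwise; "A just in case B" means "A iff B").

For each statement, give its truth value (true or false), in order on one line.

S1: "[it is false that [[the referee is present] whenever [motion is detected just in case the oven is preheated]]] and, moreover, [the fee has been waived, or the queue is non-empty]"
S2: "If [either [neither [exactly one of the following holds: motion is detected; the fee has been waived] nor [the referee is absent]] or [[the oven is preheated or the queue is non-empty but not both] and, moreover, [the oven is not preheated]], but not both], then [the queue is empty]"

Let H = "motion is detected" (False), U = "the oven is preheated" (False), Q = "the referee is present" (True), N = "the fee has been waived" (True), S = "the queue is empty" (True).

S1: Parsed as not ((H iff U) -> Q) and (N or not S)

H iff U = False iff False = True
(H iff U) -> Q = True -> True = True
not ((H iff U) -> Q) = not True = False
not S = not True = False
N or not S = True or False = True
not ((H iff U) -> Q) and (N or not S) = False and True = False
Thus S1 is false.

S2: Parsed as (((H xor N) nor not Q) xor ((U xor not S) and not U)) -> S

H xor N = False xor True = True
not Q = not True = False
(H xor N) nor not Q = True nor False = False
not S = not True = False
U xor not S = False xor False = False
not U = not False = True
(U xor not S) and not U = False and True = False
((H xor N) nor not Q) xor ((U xor not S) and not U) = False xor False = False
(((H xor N) nor not Q) xor ((U xor not S) and not U)) -> S = False -> True = True
Thus S2 is true.

S1 false / S2 true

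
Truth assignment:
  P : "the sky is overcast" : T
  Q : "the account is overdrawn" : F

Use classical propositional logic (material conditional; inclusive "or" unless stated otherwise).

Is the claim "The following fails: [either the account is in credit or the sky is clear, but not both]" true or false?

The statement is false.

Values: Q=False, P=True.
Formalization: not (not Q xor not P)

not Q = not False = True
not P = not True = False
not Q xor not P = True xor False = True
not (not Q xor not P) = not True = False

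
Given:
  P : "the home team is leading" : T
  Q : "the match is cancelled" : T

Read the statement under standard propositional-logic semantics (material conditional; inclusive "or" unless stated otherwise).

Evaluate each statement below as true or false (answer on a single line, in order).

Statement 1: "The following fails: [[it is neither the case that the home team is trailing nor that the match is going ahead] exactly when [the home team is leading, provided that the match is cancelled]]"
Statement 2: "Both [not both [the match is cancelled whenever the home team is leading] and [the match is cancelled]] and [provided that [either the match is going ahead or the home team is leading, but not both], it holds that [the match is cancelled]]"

Statement 1 false, Statement 2 false

Statement 1: This is ¬((¬P ↓ ¬Q) ↔ (Q → P)).

¬P = ¬T = F
¬Q = ¬T = F
¬P ↓ ¬Q = F ↓ F = T
Q → P = T → T = T
(¬P ↓ ¬Q) ↔ (Q → P) = T ↔ T = T
¬((¬P ↓ ¬Q) ↔ (Q → P)) = ¬T = F
Thus Statement 1 is false.

Statement 2: Formalization: ((P → Q) ↑ Q) ∧ ((¬Q ⊕ P) → Q)

P → Q = T → T = T
(P → Q) ↑ Q = T ↑ T = F
¬Q = ¬T = F
¬Q ⊕ P = F ⊕ T = T
(¬Q ⊕ P) → Q = T → T = T
((P → Q) ↑ Q) ∧ ((¬Q ⊕ P) → Q) = F ∧ T = F
So Statement 2 is false.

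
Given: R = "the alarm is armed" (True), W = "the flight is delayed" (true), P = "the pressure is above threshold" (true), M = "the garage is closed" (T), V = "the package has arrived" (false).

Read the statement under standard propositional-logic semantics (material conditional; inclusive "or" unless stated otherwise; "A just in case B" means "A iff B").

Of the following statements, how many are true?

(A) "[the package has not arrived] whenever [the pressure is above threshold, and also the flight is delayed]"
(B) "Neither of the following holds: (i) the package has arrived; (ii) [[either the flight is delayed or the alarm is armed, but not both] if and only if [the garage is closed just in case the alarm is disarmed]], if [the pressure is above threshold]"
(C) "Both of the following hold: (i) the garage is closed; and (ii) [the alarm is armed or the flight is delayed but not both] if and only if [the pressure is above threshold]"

(A): In symbols: (P & W) -> ~V

P & W = T & T = T
~V = ~F = T
(P & W) -> ~V = T -> T = T
So (A) is true.

(B): In symbols: V nor (P -> ((W xor R) <-> (M <-> ~R)))

W xor R = T xor T = F
~R = ~T = F
M <-> ~R = T <-> F = F
(W xor R) <-> (M <-> ~R) = F <-> F = T
P -> ((W xor R) <-> (M <-> ~R)) = T -> T = T
V nor (P -> ((W xor R) <-> (M <-> ~R))) = F nor T = F
Thus (B) is false.

(C): Formalization: M & ((R xor W) <-> P)

R xor W = T xor T = F
(R xor W) <-> P = F <-> T = F
M & ((R xor W) <-> P) = T & F = F
So (C) is false.

True statements: 1 ((A)).

1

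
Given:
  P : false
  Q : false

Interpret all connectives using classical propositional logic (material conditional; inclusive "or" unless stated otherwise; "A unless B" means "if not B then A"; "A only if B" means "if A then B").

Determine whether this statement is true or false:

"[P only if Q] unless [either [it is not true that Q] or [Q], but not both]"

True.

Formalization: (P -> Q) or (not Q xor Q)

P -> Q = False -> False = True
not Q = not False = True
not Q xor Q = True xor False = True
(P -> Q) or (not Q xor Q) = True or True = True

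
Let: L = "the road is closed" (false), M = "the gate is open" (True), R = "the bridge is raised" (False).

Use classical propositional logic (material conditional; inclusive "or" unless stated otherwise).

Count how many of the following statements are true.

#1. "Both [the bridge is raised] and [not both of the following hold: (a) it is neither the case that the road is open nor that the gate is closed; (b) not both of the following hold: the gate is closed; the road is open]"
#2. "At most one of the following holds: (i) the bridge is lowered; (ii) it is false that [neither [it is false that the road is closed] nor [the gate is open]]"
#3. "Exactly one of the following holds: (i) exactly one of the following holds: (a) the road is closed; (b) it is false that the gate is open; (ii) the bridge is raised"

#1: In symbols: R & ((~L nor ~M) nand (~M nand ~L))

~L = ~F = T
~M = ~T = F
~L nor ~M = T nor F = F
~M = ~T = F
~L = ~F = T
~M nand ~L = F nand T = T
(~L nor ~M) nand (~M nand ~L) = F nand T = T
R & ((~L nor ~M) nand (~M nand ~L)) = F & T = F
Thus #1 is false.

#2: Formalization: ~R nand ~(~L nor M)

~R = ~F = T
~L = ~F = T
~L nor M = T nor T = F
~(~L nor M) = ~F = T
~R nand ~(~L nor M) = T nand T = F
Thus #2 is false.

#3: In symbols: (L xor ~M) xor R

~M = ~T = F
L xor ~M = F xor F = F
(L xor ~M) xor R = F xor F = F
So #3 is false.

0 of the 3 statements are true (none).

0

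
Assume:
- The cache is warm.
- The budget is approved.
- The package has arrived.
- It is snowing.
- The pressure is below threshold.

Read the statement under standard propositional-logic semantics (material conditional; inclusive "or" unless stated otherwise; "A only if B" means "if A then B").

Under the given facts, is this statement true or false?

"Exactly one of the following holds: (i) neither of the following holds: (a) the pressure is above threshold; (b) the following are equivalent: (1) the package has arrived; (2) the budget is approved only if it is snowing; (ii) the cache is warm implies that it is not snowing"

Let U = "the pressure is above threshold" (F), R = "the package has arrived" (T), Q = "the budget is approved" (T), S = "it is snowing" (T), P = "the cache is warm" (T).
In symbols: (U nor (R <-> (Q -> S))) xor (P -> ~S)

Q -> S = T -> T = T
R <-> (Q -> S) = T <-> T = T
U nor (R <-> (Q -> S)) = F nor T = F
~S = ~T = F
P -> ~S = T -> F = F
(U nor (R <-> (Q -> S))) xor (P -> ~S) = F xor F = F

false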